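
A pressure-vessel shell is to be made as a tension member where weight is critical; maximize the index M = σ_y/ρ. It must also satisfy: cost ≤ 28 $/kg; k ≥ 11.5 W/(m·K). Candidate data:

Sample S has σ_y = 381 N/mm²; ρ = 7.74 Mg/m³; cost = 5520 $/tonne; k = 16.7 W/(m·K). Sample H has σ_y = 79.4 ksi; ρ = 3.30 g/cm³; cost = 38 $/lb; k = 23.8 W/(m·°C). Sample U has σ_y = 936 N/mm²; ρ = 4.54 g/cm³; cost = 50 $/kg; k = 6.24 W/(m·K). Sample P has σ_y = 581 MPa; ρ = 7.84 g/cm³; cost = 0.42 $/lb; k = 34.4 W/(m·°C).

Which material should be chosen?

sample P

Screen on constraints: cost ≤ 28 $/kg; k ≥ 11.5 W/(m·K). Survivors: sample S, sample P.
Putting every candidate on a common basis:
  sample S: σ_y = 381.0 MPa, ρ = 7740 kg/m³
  sample P: σ_y = 581.0 MPa, ρ = 7840 kg/m³
  sample P: M = 74.1 kN·m/kg
  sample S: M = 49.2 kN·m/kg
Sample P has the largest M.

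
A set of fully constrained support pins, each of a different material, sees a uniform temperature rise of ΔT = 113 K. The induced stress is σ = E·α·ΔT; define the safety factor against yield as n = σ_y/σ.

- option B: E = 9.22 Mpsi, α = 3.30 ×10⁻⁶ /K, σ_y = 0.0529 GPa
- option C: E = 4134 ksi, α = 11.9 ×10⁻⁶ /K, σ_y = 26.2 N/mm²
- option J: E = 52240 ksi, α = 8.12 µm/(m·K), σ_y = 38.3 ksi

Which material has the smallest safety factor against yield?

option C

In consistent units (E in GPa, α in ×10⁻⁶/K, σ_y in MPa):
  option B: E = 63.57, α = 3.30, σ_y = 52.90 → σ = 23.7 MPa, n = 2.23
  option C: E = 28.50, α = 11.9, σ_y = 26.20 → σ = 38.3 MPa, n = 0.684
  option J: E = 360.2, α = 8.12, σ_y = 264.1 → σ = 330 MPa, n = 0.799
The minimum is option C at n = 0.684.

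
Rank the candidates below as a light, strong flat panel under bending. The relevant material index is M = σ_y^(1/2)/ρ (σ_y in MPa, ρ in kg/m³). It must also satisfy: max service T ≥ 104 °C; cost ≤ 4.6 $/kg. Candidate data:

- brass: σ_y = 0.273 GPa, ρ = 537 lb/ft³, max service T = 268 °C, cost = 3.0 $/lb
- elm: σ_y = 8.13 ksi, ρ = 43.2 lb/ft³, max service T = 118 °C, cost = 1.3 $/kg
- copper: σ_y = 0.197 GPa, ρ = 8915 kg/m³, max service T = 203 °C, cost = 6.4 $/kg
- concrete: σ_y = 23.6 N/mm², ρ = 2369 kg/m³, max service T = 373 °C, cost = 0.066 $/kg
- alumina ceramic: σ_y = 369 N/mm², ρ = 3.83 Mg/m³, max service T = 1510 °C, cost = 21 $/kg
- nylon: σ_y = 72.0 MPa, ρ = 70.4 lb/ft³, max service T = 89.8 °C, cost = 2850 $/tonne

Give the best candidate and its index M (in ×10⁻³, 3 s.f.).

Screen on constraints: max service T ≥ 104 °C; cost ≤ 4.6 $/kg. Survivors: elm, concrete.
Putting every candidate on a common basis:
  elm: σ_y = 56.05 MPa, ρ = 692.0 kg/m³
  concrete: σ_y = 23.60 MPa, ρ = 2369 kg/m³
  elm: M = 10.8×10⁻³
  concrete: M = 2.05×10⁻³
Elm ranks first.

elm, M = 10.8×10⁻³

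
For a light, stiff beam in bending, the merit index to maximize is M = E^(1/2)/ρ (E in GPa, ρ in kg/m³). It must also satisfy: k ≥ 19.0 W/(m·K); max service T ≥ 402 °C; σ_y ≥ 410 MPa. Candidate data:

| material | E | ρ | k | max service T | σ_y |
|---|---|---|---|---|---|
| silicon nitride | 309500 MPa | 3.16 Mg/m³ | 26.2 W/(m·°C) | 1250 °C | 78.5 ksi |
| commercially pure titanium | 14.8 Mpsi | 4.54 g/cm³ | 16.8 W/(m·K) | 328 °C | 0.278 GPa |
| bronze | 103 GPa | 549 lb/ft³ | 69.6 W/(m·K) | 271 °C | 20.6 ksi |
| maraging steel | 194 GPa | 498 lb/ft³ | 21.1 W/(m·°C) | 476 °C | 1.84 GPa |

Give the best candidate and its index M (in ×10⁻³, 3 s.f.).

Screen on constraints: k ≥ 19.0 W/(m·K); max service T ≥ 402 °C; σ_y ≥ 410 MPa. Survivors: silicon nitride, maraging steel.
After converting to SI:
  silicon nitride: E = 309.5 GPa, ρ = 3160 kg/m³
  maraging steel: E = 194.0 GPa, ρ = 7977 kg/m³
  silicon nitride: M = 5.57×10⁻³
  maraging steel: M = 1.75×10⁻³
Highest index: silicon nitride.

silicon nitride, M = 5.57×10⁻³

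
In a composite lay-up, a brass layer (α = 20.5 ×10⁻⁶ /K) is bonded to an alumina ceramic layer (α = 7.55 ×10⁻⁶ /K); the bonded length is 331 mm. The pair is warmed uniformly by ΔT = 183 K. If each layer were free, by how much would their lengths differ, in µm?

Δα = |20.5 − 7.55|×10⁻⁶/K = 12.9×10⁻⁶/K.
ΔL_mismatch = Δα·L·ΔT = 12.9×10⁻⁶ × 331.0 mm × 183.0 K = 784 µm.

784 µm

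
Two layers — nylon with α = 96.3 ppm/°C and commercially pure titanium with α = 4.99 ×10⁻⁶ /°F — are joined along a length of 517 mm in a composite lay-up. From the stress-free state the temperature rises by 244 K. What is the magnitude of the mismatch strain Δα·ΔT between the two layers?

commercially pure titanium: α = 4.99×10⁻⁶/°F × 9/5 = 8.98×10⁻⁶/K.
Δα = |96.3 − 8.98|×10⁻⁶/K = 87.3×10⁻⁶/K.
Mismatch strain = Δα·ΔT = 87.3×10⁻⁶ × 244.0 = 0.0213.

0.0213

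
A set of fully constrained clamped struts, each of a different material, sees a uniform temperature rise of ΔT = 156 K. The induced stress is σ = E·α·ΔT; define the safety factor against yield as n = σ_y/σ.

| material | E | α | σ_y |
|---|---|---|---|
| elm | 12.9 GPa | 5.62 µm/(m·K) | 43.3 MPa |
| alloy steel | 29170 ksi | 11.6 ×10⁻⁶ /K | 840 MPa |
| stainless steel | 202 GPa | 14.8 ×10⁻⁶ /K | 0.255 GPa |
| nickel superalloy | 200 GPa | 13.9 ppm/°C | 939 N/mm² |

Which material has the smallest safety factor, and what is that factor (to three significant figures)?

stainless steel, n = 0.547

Per material, after unit conversion:
  elm: E = 12.90, α = 5.62, σ_y = 43.30 → σ = 11.3 MPa, n = 3.83
  alloy steel: E = 201.1, α = 11.6, σ_y = 840.0 → σ = 364 MPa, n = 2.31
  stainless steel: E = 202.0, α = 14.8, σ_y = 255.0 → σ = 466 MPa, n = 0.547
  nickel superalloy: E = 200.0, α = 13.9, σ_y = 939.0 → σ = 434 MPa, n = 2.17
Stainless steel has the lowest safety factor, n = 0.547.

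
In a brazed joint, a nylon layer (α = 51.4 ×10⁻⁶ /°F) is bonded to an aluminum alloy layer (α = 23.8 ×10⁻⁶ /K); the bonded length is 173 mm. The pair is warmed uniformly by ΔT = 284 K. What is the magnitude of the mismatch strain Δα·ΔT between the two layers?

nylon: α = 51.4×10⁻⁶/°F × 9/5 = 92.5×10⁻⁶/K.
Δα = |92.5 − 23.8|×10⁻⁶/K = 68.7×10⁻⁶/K.
Mismatch strain = Δα·ΔT = 68.7×10⁻⁶ × 284.0 = 0.0195.

0.0195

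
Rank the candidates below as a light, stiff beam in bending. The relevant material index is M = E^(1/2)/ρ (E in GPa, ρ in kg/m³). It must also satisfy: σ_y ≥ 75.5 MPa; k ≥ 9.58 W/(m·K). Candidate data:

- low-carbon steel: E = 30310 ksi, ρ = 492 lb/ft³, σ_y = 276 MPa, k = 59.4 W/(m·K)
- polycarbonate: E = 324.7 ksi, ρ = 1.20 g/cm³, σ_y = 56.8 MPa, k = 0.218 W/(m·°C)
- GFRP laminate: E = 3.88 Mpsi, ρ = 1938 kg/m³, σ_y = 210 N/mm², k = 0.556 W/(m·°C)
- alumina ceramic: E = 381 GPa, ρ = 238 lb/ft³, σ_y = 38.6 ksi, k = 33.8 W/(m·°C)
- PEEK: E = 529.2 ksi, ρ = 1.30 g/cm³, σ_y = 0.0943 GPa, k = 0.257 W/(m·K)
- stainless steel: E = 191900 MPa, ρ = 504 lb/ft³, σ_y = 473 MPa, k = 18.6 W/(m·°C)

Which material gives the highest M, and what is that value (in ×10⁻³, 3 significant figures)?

Screen on constraints: σ_y ≥ 75.5 MPa; k ≥ 9.58 W/(m·K). Survivors: low-carbon steel, alumina ceramic, stainless steel.
Convert each candidate to consistent units, then evaluate M:
  low-carbon steel: E = 209.0 GPa, ρ = 7881 kg/m³
  alumina ceramic: E = 381.0 GPa, ρ = 3812 kg/m³
  stainless steel: E = 191.9 GPa, ρ = 8073 kg/m³
  alumina ceramic: M = 5.12×10⁻³
  low-carbon steel: M = 1.83×10⁻³
  stainless steel: M = 1.72×10⁻³
Alumina ceramic ranks first.

alumina ceramic, M = 5.12×10⁻³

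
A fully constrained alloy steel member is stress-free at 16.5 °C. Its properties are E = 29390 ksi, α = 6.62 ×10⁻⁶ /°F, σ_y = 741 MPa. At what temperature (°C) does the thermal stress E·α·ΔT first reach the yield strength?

E = 29390 ksi = 202.6 GPa.
α = 6.62×10⁻⁶/°F × 9/5 = 11.9×10⁻⁶/K.
E·α·ΔT = 741.0 MPa ⇒ ΔT = 741.0 / (202.6×10³ × 11.9×10⁻⁶) = 306.9 K.
T = 16.5 + 306.9 = 323.4 °C.

323 °C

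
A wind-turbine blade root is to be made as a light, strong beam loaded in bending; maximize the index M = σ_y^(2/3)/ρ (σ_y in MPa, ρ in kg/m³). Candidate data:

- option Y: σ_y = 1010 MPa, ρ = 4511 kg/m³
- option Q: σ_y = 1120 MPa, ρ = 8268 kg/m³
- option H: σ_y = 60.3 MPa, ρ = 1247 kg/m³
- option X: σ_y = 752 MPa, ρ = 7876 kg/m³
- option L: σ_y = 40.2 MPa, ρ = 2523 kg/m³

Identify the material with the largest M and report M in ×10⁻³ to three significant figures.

Computing M directly (units already consistent):
  option Y: M = 22.3×10⁻³
  option Q: M = 13.0×10⁻³
  option H: M = 12.3×10⁻³
  option X: M = 10.5×10⁻³
  option L: M = 4.65×10⁻³
Option Y ranks first.

option Y, M = 22.3×10⁻³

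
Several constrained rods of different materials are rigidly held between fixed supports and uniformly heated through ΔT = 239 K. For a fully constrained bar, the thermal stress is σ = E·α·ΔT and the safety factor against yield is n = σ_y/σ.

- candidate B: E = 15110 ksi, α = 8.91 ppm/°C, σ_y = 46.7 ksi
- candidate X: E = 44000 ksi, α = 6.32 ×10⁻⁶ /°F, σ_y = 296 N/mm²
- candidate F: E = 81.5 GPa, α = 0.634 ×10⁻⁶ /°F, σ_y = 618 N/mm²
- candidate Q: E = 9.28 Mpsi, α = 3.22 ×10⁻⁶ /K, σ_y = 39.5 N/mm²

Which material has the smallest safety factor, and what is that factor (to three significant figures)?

candidate X, n = 0.359

Per material, after unit conversion:
  candidate B: E = 104.2, α = 8.91, σ_y = 322.0 → σ = 222 MPa, n = 1.45
  candidate X: E = 303.4, α = 11.4, σ_y = 296.0 → σ = 825 MPa, n = 0.359
  candidate F: E = 81.50, α = 1.14, σ_y = 618.0 → σ = 22.2 MPa, n = 27.8
  candidate Q: E = 63.98, α = 3.22, σ_y = 39.50 → σ = 49.2 MPa, n = 0.802
Smallest n: candidate X with n = 0.359.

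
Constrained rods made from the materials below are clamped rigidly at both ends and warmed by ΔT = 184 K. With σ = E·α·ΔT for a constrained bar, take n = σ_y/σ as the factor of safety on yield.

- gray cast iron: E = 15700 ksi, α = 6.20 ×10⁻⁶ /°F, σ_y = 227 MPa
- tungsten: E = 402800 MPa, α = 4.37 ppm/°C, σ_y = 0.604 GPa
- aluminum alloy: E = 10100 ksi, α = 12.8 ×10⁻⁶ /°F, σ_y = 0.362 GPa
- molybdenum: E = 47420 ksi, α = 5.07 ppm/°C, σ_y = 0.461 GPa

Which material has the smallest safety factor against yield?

Converting E to GPa, α to ×10⁻⁶/K, σ_y to MPa, then σ and n for each:
  gray cast iron: E = 108.2, α = 11.2, σ_y = 227.0 → σ = 222 MPa, n = 1.02
  tungsten: E = 402.8, α = 4.37, σ_y = 604.0 → σ = 324 MPa, n = 1.86
  aluminum alloy: E = 69.64, α = 23.0, σ_y = 362.0 → σ = 295 MPa, n = 1.23
  molybdenum: E = 326.9, α = 5.07, σ_y = 461.0 → σ = 305 MPa, n = 1.51
Gray cast iron has the lowest safety factor, n = 1.02.

gray cast iron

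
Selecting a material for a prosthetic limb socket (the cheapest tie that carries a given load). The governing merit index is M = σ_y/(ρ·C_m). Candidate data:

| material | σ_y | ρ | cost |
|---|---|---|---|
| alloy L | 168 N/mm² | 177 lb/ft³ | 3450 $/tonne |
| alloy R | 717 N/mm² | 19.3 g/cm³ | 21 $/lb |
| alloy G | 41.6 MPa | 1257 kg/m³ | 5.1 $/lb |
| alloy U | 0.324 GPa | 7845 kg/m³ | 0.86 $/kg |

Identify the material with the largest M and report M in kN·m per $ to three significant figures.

Normalizing units and computing the index:
  alloy L: σ_y = 168.0 MPa, ρ = 2835 kg/m³, cost = 3.450 $/kg
  alloy R: σ_y = 717.0 MPa, ρ = 19300 kg/m³, cost = 46.30 $/kg
  alloy G: σ_y = 41.60 MPa, ρ = 1257 kg/m³, cost = 11.24 $/kg
  alloy U: σ_y = 324.0 MPa, ρ = 7845 kg/m³, cost = 0.8600 $/kg
  alloy U: M = 48.0 kN·m per $
  alloy L: M = 17.2 kN·m per $
  alloy G: M = 2.94 kN·m per $
  alloy R: M = 0.802 kN·m per $
Highest index: alloy U.

alloy U, M = 48.0 kN·m per $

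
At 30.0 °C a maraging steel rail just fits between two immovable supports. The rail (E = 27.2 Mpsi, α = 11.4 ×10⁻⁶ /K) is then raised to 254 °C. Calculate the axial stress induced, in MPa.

479 MPa

E = 27.2 Mpsi = 187.5 GPa.
ΔT = 224.0 K. Constrained thermal stress σ = E·α·ΔT = 187.5×10³ MPa × 11.4×10⁻⁶ × 224.0 = 479 MPa (compressive).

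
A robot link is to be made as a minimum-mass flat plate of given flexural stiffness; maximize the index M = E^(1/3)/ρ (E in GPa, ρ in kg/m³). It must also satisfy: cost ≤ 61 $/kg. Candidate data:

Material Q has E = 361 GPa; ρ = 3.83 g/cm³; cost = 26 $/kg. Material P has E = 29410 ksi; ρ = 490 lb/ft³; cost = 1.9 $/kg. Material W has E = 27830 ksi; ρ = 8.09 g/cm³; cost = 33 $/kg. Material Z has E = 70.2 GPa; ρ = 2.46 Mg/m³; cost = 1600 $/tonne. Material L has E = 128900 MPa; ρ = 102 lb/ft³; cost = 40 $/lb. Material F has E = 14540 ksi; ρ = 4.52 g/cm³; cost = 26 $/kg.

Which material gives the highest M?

material Q

Screen on constraints: cost ≤ 61 $/kg. Survivors: material Q, material P, material W, material Z, material F.
After converting to SI:
  material Q: E = 361.0 GPa, ρ = 3830 kg/m³
  material P: E = 202.8 GPa, ρ = 7849 kg/m³
  material W: E = 191.9 GPa, ρ = 8090 kg/m³
  material Z: E = 70.20 GPa, ρ = 2460 kg/m³
  material F: E = 100.2 GPa, ρ = 4520 kg/m³
  material Q: M = 1.86×10⁻³
  material Z: M = 1.68×10⁻³
  material F: M = 1.03×10⁻³
  material P: M = 0.748×10⁻³
  material W: M = 0.713×10⁻³
The maximum is for material Q.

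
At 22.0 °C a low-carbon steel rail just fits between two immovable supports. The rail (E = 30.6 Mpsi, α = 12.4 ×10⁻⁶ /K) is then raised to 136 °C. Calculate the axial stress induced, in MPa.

298 MPa

E = 30.6 Mpsi = 211.0 GPa.
ΔT = 114.0 K. Constrained thermal stress σ = E·α·ΔT = 211.0×10³ MPa × 12.4×10⁻⁶ × 114.0 = 298 MPa (compressive).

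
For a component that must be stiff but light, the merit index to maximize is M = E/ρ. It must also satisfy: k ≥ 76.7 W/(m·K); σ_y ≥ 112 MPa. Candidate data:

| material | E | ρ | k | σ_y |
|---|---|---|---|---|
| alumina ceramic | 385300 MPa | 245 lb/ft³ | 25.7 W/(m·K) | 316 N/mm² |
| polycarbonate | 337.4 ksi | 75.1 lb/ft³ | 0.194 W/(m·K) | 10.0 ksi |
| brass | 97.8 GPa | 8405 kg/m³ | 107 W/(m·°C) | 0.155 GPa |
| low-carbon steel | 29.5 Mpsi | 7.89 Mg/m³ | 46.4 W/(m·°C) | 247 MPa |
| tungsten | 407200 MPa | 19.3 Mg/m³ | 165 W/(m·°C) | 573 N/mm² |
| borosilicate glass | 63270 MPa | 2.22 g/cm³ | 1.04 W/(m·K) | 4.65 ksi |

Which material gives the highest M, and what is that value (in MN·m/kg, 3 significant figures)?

tungsten, M = 21.1 MN·m/kg

Screen on constraints: k ≥ 76.7 W/(m·K); σ_y ≥ 112 MPa. Survivors: brass, tungsten.
Putting every candidate on a common basis:
  brass: E = 97.80 GPa, ρ = 8405 kg/m³
  tungsten: E = 407.2 GPa, ρ = 19300 kg/m³
  tungsten: M = 21.1 MN·m/kg
  brass: M = 11.6 MN·m/kg
Highest index: tungsten.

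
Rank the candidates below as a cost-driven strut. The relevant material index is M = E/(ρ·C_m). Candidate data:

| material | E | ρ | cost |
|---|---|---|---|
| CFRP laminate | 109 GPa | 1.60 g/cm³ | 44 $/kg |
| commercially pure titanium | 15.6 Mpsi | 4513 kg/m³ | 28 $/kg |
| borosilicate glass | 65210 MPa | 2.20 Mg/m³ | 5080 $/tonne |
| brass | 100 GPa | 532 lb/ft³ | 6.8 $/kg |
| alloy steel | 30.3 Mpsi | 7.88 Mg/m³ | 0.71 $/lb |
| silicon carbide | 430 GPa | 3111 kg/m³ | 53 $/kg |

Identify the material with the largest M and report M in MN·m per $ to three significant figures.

After converting to SI:
  CFRP laminate: E = 109.0 GPa, ρ = 1600 kg/m³, cost = 44.00 $/kg
  commercially pure titanium: E = 107.6 GPa, ρ = 4513 kg/m³, cost = 28.00 $/kg
  borosilicate glass: E = 65.21 GPa, ρ = 2200 kg/m³, cost = 5.080 $/kg
  brass: E = 100.0 GPa, ρ = 8522 kg/m³, cost = 6.800 $/kg
  alloy steel: E = 208.9 GPa, ρ = 7880 kg/m³, cost = 1.565 $/kg
  silicon carbide: E = 430.0 GPa, ρ = 3111 kg/m³, cost = 53.00 $/kg
  alloy steel: M = 16.9 MN·m per $
  borosilicate glass: M = 5.83 MN·m per $
  silicon carbide: M = 2.61 MN·m per $
  brass: M = 1.73 MN·m per $
  CFRP laminate: M = 1.55 MN·m per $
  commercially pure titanium: M = 0.851 MN·m per $
Highest index: alloy steel.

alloy steel, M = 16.9 MN·m per $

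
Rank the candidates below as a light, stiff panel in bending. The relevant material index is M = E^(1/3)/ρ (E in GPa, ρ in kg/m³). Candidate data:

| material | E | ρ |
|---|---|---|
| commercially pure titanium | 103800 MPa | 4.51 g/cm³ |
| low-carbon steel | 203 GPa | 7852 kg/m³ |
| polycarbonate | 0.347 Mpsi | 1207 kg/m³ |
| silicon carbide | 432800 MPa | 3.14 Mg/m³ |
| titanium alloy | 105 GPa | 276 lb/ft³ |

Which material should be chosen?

Putting every candidate on a common basis:
  commercially pure titanium: E = 103.8 GPa, ρ = 4510 kg/m³
  low-carbon steel: E = 203.0 GPa, ρ = 7852 kg/m³
  polycarbonate: E = 2.392 GPa, ρ = 1207 kg/m³
  silicon carbide: E = 432.8 GPa, ρ = 3140 kg/m³
  titanium alloy: E = 105.0 GPa, ρ = 4421 kg/m³
  silicon carbide: M = 2.41×10⁻³
  polycarbonate: M = 1.11×10⁻³
  titanium alloy: M = 1.07×10⁻³
  commercially pure titanium: M = 1.04×10⁻³
  low-carbon steel: M = 0.748×10⁻³
Silicon carbide ranks first.

silicon carbide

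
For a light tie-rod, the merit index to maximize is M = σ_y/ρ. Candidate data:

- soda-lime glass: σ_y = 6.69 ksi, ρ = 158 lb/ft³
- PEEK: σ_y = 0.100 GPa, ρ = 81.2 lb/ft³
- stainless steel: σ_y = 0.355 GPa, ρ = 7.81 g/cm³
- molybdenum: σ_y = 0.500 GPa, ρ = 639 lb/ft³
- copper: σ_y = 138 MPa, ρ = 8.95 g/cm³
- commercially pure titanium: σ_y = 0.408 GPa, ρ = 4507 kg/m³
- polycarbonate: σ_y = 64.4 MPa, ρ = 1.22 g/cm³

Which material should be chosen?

commercially pure titanium

Normalizing units and computing the index:
  soda-lime glass: σ_y = 46.13 MPa, ρ = 2531 kg/m³
  PEEK: σ_y = 100.0 MPa, ρ = 1301 kg/m³
  stainless steel: σ_y = 355.0 MPa, ρ = 7810 kg/m³
  molybdenum: σ_y = 500.0 MPa, ρ = 10240 kg/m³
  copper: σ_y = 138.0 MPa, ρ = 8950 kg/m³
  commercially pure titanium: σ_y = 408.0 MPa, ρ = 4507 kg/m³
  polycarbonate: σ_y = 64.40 MPa, ρ = 1220 kg/m³
  commercially pure titanium: M = 90.5 kN·m/kg
  PEEK: M = 76.9 kN·m/kg
  polycarbonate: M = 52.8 kN·m/kg
  molybdenum: M = 48.8 kN·m/kg
  stainless steel: M = 45.5 kN·m/kg
  soda-lime glass: M = 18.2 kN·m/kg
  copper: M = 15.4 kN·m/kg
The maximum is for commercially pure titanium.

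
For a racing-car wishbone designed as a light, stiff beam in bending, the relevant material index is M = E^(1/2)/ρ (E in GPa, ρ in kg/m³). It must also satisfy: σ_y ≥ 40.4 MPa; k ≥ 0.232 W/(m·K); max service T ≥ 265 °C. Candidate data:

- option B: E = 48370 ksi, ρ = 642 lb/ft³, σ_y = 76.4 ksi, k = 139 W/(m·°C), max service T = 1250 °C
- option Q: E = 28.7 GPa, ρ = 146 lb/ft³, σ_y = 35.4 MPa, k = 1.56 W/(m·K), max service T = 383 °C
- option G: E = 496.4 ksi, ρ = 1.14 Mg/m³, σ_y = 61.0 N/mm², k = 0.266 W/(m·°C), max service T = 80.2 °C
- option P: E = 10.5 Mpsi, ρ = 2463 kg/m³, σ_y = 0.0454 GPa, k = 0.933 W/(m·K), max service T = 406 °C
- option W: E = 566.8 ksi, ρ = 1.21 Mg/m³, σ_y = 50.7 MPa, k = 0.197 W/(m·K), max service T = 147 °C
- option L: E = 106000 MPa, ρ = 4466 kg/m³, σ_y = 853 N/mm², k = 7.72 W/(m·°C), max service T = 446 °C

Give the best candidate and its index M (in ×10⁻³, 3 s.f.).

option P, M = 3.45×10⁻³

Screen on constraints: σ_y ≥ 40.4 MPa; k ≥ 0.232 W/(m·K); max service T ≥ 265 °C. Survivors: option B, option P, option L.
Putting every candidate on a common basis:
  option B: E = 333.5 GPa, ρ = 10280 kg/m³
  option P: E = 72.39 GPa, ρ = 2463 kg/m³
  option L: E = 106.0 GPa, ρ = 4466 kg/m³
  option P: M = 3.45×10⁻³
  option L: M = 2.31×10⁻³
  option B: M = 1.78×10⁻³
The maximum is for option P.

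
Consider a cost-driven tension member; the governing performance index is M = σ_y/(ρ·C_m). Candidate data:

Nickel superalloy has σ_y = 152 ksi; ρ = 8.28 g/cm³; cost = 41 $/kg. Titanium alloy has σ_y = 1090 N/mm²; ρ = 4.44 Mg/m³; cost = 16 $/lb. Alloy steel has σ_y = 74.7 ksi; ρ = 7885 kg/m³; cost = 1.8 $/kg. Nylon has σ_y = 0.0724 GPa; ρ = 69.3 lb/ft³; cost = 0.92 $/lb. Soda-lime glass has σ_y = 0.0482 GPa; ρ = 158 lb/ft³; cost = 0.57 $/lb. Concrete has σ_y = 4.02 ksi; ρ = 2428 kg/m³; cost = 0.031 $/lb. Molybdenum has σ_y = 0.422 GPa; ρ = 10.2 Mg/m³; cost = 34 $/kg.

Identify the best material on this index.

Convert each candidate to consistent units, then evaluate M:
  nickel superalloy: σ_y = 1048 MPa, ρ = 8280 kg/m³, cost = 41.00 $/kg
  titanium alloy: σ_y = 1090 MPa, ρ = 4440 kg/m³, cost = 35.27 $/kg
  alloy steel: σ_y = 515.0 MPa, ρ = 7885 kg/m³, cost = 1.800 $/kg
  nylon: σ_y = 72.40 MPa, ρ = 1110 kg/m³, cost = 2.028 $/kg
  soda-lime glass: σ_y = 48.20 MPa, ρ = 2531 kg/m³, cost = 1.257 $/kg
  concrete: σ_y = 27.72 MPa, ρ = 2428 kg/m³, cost = 0.06834 $/kg
  molybdenum: σ_y = 422.0 MPa, ρ = 10200 kg/m³, cost = 34.00 $/kg
  concrete: M = 167 kN·m per $
  alloy steel: M = 36.3 kN·m per $
  nylon: M = 32.2 kN·m per $
  soda-lime glass: M = 15.2 kN·m per $
  titanium alloy: M = 6.96 kN·m per $
  nickel superalloy: M = 3.09 kN·m per $
  molybdenum: M = 1.22 kN·m per $
Concrete has the largest M.

concrete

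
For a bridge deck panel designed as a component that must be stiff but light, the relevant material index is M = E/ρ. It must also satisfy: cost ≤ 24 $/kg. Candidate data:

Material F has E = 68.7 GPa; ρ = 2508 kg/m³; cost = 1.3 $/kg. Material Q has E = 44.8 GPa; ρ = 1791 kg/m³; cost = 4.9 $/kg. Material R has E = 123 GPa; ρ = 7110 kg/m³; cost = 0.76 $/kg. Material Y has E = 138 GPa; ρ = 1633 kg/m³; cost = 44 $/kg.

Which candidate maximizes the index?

Screen on constraints: cost ≤ 24 $/kg. Survivors: material F, material Q, material R.
Evaluate M for each candidate:
  material F: M = 27.4 MN·m/kg
  material Q: M = 25.0 MN·m/kg
  material R: M = 17.3 MN·m/kg
The maximum is for material F.

material F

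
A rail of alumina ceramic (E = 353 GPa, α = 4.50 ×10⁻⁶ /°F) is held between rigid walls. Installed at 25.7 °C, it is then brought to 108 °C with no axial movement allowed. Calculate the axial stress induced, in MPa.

α = 4.50×10⁻⁶/°F × 9/5 = 8.10×10⁻⁶/K.
ΔT = 82.30 K. Constrained thermal stress σ = E·α·ΔT = 353.0×10³ MPa × 8.10×10⁻⁶ × 82.30 = 235 MPa (compressive).

235 MPa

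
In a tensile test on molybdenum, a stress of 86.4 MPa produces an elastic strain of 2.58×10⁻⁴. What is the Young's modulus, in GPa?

335 GPa

E = σ/ε = 86.4 MPa / 2.58×10⁻⁴ = 334900 MPa = 335 GPa.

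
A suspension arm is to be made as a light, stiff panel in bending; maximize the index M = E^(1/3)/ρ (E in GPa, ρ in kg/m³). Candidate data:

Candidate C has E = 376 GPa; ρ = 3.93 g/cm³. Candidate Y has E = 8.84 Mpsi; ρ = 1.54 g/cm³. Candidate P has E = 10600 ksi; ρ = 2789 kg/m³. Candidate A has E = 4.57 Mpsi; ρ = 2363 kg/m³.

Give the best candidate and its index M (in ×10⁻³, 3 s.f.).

candidate Y, M = 2.56×10⁻³

Putting every candidate on a common basis:
  candidate C: E = 376.0 GPa, ρ = 3930 kg/m³
  candidate Y: E = 60.95 GPa, ρ = 1540 kg/m³
  candidate P: E = 73.08 GPa, ρ = 2789 kg/m³
  candidate A: E = 31.51 GPa, ρ = 2363 kg/m³
  candidate Y: M = 2.56×10⁻³
  candidate C: M = 1.84×10⁻³
  candidate P: M = 1.50×10⁻³
  candidate A: M = 1.34×10⁻³
The maximum is for candidate Y.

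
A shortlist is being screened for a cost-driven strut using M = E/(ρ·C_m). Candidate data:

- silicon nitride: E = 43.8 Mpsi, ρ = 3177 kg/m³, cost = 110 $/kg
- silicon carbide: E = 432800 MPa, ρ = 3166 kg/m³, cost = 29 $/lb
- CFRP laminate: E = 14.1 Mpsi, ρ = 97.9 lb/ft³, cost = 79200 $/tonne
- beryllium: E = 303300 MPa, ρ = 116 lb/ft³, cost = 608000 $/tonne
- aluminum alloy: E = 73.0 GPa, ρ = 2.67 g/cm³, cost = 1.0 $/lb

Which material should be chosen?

aluminum alloy

Convert each candidate to consistent units, then evaluate M:
  silicon nitride: E = 302.0 GPa, ρ = 3177 kg/m³, cost = 110.0 $/kg
  silicon carbide: E = 432.8 GPa, ρ = 3166 kg/m³, cost = 63.93 $/kg
  CFRP laminate: E = 97.22 GPa, ρ = 1568 kg/m³, cost = 79.20 $/kg
  beryllium: E = 303.3 GPa, ρ = 1858 kg/m³, cost = 608.0 $/kg
  aluminum alloy: E = 73.00 GPa, ρ = 2670 kg/m³, cost = 2.205 $/kg
  aluminum alloy: M = 12.4 MN·m per $
  silicon carbide: M = 2.14 MN·m per $
  silicon nitride: M = 0.864 MN·m per $
  CFRP laminate: M = 0.783 MN·m per $
  beryllium: M = 0.268 MN·m per $
The maximum is for aluminum alloy.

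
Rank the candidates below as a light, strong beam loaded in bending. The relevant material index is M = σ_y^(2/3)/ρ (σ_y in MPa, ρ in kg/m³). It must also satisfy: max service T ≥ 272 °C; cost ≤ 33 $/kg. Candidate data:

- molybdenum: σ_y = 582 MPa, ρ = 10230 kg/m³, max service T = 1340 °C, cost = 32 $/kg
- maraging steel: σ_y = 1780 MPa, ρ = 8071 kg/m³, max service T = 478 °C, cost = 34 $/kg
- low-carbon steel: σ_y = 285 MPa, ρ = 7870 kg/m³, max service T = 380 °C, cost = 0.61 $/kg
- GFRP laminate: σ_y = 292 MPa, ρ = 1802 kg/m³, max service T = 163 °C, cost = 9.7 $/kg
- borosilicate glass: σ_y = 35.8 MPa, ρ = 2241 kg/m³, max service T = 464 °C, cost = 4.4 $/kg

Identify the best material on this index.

molybdenum

Screen on constraints: max service T ≥ 272 °C; cost ≤ 33 $/kg. Survivors: molybdenum, low-carbon steel, borosilicate glass.
Per-candidate index values:
  molybdenum: M = 6.81×10⁻³
  low-carbon steel: M = 5.50×10⁻³
  borosilicate glass: M = 4.85×10⁻³
The maximum is for molybdenum.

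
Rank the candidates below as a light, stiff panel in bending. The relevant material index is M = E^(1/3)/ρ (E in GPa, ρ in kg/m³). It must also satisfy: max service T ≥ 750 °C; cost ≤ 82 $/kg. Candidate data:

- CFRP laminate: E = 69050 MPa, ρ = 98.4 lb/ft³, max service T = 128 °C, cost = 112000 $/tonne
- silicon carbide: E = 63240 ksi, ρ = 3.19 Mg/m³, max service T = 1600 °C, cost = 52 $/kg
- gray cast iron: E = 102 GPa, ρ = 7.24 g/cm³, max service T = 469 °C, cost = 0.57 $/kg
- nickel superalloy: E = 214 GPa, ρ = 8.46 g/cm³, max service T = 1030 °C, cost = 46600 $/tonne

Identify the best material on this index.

silicon carbide

Screen on constraints: max service T ≥ 750 °C; cost ≤ 82 $/kg. Survivors: silicon carbide, nickel superalloy.
In SI units:
  silicon carbide: E = 436.0 GPa, ρ = 3190 kg/m³
  nickel superalloy: E = 214.0 GPa, ρ = 8460 kg/m³
  silicon carbide: M = 2.38×10⁻³
  nickel superalloy: M = 0.707×10⁻³
Highest index: silicon carbide.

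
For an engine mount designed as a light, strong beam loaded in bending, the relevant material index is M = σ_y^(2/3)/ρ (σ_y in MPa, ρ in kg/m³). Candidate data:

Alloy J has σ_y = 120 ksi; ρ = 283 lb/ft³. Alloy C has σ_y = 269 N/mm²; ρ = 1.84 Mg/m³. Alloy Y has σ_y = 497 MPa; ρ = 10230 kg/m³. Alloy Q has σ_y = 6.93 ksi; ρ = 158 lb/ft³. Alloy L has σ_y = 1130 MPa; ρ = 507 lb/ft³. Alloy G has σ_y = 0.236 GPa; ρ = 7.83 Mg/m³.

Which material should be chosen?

alloy C

Convert each candidate to consistent units, then evaluate M:
  alloy J: σ_y = 827.4 MPa, ρ = 4533 kg/m³
  alloy C: σ_y = 269.0 MPa, ρ = 1840 kg/m³
  alloy Y: σ_y = 497.0 MPa, ρ = 10230 kg/m³
  alloy Q: σ_y = 47.78 MPa, ρ = 2531 kg/m³
  alloy L: σ_y = 1130 MPa, ρ = 8121 kg/m³
  alloy G: σ_y = 236.0 MPa, ρ = 7830 kg/m³
  alloy C: M = 22.6×10⁻³
  alloy J: M = 19.4×10⁻³
  alloy L: M = 13.4×10⁻³
  alloy Y: M = 6.13×10⁻³
  alloy Q: M = 5.20×10⁻³
  alloy G: M = 4.88×10⁻³
Highest index: alloy C.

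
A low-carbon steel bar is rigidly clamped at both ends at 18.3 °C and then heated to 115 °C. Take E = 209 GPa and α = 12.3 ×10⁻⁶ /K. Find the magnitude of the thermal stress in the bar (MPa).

249 MPa

ΔT = 96.70 K. Constrained thermal stress σ = E·α·ΔT = 209.0×10³ MPa × 12.3×10⁻⁶ × 96.70 = 249 MPa (compressive).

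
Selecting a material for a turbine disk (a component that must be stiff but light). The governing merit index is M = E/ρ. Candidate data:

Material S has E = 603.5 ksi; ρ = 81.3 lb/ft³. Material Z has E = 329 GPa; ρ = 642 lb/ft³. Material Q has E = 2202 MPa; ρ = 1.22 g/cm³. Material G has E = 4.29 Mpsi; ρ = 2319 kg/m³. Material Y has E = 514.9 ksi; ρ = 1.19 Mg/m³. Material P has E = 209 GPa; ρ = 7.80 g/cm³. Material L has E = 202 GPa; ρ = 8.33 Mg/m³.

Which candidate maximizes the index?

material Z

Normalizing units and computing the index:
  material S: E = 4.161 GPa, ρ = 1302 kg/m³
  material Z: E = 329.0 GPa, ρ = 10280 kg/m³
  material Q: E = 2.202 GPa, ρ = 1220 kg/m³
  material G: E = 29.58 GPa, ρ = 2319 kg/m³
  material Y: E = 3.550 GPa, ρ = 1190 kg/m³
  material P: E = 209.0 GPa, ρ = 7800 kg/m³
  material L: E = 202.0 GPa, ρ = 8330 kg/m³
  material Z: M = 32.0 MN·m/kg
  material P: M = 26.8 MN·m/kg
  material L: M = 24.2 MN·m/kg
  material G: M = 12.8 MN·m/kg
  material S: M = 3.20 MN·m/kg
  material Y: M = 2.98 MN·m/kg
  material Q: M = 1.80 MN·m/kg
The maximum is for material Z.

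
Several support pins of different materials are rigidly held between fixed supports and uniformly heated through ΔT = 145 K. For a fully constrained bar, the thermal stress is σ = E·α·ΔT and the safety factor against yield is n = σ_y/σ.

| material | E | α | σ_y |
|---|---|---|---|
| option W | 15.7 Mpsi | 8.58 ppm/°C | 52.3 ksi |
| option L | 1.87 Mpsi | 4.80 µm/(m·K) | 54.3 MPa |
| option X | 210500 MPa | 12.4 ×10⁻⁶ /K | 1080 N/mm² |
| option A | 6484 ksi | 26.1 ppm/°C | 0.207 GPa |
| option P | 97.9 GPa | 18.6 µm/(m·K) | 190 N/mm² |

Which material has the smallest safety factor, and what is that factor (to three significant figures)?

option P, n = 0.720

Converting E to GPa, α to ×10⁻⁶/K, σ_y to MPa, then σ and n for each:
  option W: E = 108.2, α = 8.58, σ_y = 360.6 → σ = 135 MPa, n = 2.68
  option L: E = 12.89, α = 4.80, σ_y = 54.30 → σ = 8.97 MPa, n = 6.05
  option X: E = 210.5, α = 12.4, σ_y = 1080 → σ = 378 MPa, n = 2.85
  option A: E = 44.71, α = 26.1, σ_y = 207.0 → σ = 169 MPa, n = 1.22
  option P: E = 97.90, α = 18.6, σ_y = 190.0 → σ = 264 MPa, n = 0.720
Option P has the lowest safety factor, n = 0.720.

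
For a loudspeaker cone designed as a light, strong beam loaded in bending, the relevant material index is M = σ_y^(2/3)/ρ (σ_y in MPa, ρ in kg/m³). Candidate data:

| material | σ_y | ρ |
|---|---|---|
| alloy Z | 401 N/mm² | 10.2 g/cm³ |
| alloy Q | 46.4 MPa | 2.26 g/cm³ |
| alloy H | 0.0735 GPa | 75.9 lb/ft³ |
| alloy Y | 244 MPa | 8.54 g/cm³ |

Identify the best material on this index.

After converting to SI:
  alloy Z: σ_y = 401.0 MPa, ρ = 10200 kg/m³
  alloy Q: σ_y = 46.40 MPa, ρ = 2260 kg/m³
  alloy H: σ_y = 73.50 MPa, ρ = 1216 kg/m³
  alloy Y: σ_y = 244.0 MPa, ρ = 8540 kg/m³
  alloy H: M = 14.4×10⁻³
  alloy Q: M = 5.71×10⁻³
  alloy Z: M = 5.33×10⁻³
  alloy Y: M = 4.57×10⁻³
Highest index: alloy H.

alloy H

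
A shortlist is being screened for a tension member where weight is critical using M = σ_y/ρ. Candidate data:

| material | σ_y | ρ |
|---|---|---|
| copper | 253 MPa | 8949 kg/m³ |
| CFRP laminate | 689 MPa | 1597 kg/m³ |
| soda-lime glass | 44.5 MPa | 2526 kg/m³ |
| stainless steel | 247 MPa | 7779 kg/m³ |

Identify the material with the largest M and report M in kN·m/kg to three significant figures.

CFRP laminate, M = 431 kN·m/kg

Per-candidate index values:
  CFRP laminate: M = 431 kN·m/kg
  stainless steel: M = 31.8 kN·m/kg
  copper: M = 28.3 kN·m/kg
  soda-lime glass: M = 17.6 kN·m/kg
CFRP laminate ranks first.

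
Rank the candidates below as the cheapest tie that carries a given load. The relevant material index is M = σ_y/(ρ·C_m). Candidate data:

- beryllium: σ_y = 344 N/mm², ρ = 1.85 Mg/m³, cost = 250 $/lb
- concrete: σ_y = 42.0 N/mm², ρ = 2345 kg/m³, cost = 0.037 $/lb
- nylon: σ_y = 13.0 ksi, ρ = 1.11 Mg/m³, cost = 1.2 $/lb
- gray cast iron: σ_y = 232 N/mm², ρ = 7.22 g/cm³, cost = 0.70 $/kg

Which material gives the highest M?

Putting every candidate on a common basis:
  beryllium: σ_y = 344.0 MPa, ρ = 1850 kg/m³, cost = 551.1 $/kg
  concrete: σ_y = 42.00 MPa, ρ = 2345 kg/m³, cost = 0.08157 $/kg
  nylon: σ_y = 89.63 MPa, ρ = 1110 kg/m³, cost = 2.646 $/kg
  gray cast iron: σ_y = 232.0 MPa, ρ = 7220 kg/m³, cost = 0.7000 $/kg
  concrete: M = 220 kN·m per $
  gray cast iron: M = 45.9 kN·m per $
  nylon: M = 30.5 kN·m per $
  beryllium: M = 0.337 kN·m per $
Concrete ranks first.

concrete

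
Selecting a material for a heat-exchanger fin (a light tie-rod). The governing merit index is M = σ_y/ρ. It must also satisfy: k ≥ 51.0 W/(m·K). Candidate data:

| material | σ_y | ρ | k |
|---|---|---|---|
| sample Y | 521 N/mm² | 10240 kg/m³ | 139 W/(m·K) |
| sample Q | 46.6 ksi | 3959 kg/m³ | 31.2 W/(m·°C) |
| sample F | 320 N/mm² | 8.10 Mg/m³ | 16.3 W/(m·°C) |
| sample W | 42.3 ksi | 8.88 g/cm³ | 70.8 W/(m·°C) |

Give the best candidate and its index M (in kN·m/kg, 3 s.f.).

sample Y, M = 50.9 kN·m/kg

Screen on constraints: k ≥ 51.0 W/(m·K). Survivors: sample Y, sample W.
After converting to SI:
  sample Y: σ_y = 521.0 MPa, ρ = 10240 kg/m³
  sample W: σ_y = 291.6 MPa, ρ = 8880 kg/m³
  sample Y: M = 50.9 kN·m/kg
  sample W: M = 32.8 kN·m/kg
Sample Y ranks first.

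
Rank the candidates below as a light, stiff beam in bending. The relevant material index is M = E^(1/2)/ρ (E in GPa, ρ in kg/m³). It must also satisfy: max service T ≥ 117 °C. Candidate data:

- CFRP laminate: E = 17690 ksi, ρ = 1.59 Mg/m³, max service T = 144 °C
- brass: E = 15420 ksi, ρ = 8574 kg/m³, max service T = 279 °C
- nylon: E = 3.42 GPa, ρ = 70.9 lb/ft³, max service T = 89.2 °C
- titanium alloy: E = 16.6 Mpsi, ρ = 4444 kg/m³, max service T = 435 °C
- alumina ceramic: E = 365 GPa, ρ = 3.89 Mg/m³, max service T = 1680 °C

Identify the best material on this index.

CFRP laminate

Screen on constraints: max service T ≥ 117 °C. Survivors: CFRP laminate, brass, titanium alloy, alumina ceramic.
Putting every candidate on a common basis:
  CFRP laminate: E = 122.0 GPa, ρ = 1590 kg/m³
  brass: E = 106.3 GPa, ρ = 8574 kg/m³
  titanium alloy: E = 114.5 GPa, ρ = 4444 kg/m³
  alumina ceramic: E = 365.0 GPa, ρ = 3890 kg/m³
  CFRP laminate: M = 6.95×10⁻³
  alumina ceramic: M = 4.91×10⁻³
  titanium alloy: M = 2.41×10⁻³
  brass: M = 1.20×10⁻³
CFRP laminate has the largest M.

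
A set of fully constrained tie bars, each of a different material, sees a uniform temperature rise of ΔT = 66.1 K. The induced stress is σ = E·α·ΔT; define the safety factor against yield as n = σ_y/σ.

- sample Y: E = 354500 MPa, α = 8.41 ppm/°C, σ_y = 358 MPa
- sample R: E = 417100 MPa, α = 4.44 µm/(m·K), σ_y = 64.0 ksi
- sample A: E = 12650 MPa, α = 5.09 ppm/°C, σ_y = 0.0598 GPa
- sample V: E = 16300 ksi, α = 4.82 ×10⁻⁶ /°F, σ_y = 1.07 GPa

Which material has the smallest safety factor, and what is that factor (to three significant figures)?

sample Y, n = 1.82

In consistent units (E in GPa, α in ×10⁻⁶/K, σ_y in MPa):
  sample Y: E = 354.5, α = 8.41, σ_y = 358.0 → σ = 197 MPa, n = 1.82
  sample R: E = 417.1, α = 4.44, σ_y = 441.3 → σ = 122 MPa, n = 3.60
  sample A: E = 12.65, α = 5.09, σ_y = 59.80 → σ = 4.26 MPa, n = 14.1
  sample V: E = 112.4, α = 8.68, σ_y = 1070 → σ = 64.5 MPa, n = 16.6
Sample Y has the lowest safety factor, n = 1.82.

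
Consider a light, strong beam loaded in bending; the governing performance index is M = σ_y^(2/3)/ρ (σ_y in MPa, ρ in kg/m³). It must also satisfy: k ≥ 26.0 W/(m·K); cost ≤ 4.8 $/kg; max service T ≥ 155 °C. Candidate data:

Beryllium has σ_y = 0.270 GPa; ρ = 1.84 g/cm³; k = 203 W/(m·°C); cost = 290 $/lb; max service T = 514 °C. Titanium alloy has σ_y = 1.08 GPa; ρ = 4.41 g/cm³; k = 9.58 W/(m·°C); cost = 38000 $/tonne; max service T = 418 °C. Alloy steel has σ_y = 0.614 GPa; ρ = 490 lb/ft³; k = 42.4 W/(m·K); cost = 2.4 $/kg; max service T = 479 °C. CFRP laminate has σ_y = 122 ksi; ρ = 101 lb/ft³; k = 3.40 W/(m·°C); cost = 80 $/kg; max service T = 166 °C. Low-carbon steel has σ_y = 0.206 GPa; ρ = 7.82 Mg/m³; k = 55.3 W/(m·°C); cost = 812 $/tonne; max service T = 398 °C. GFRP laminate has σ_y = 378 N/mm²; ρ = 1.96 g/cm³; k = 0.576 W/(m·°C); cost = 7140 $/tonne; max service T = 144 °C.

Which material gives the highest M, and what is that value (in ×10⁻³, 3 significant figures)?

alloy steel, M = 9.20×10⁻³

Screen on constraints: k ≥ 26.0 W/(m·K); cost ≤ 4.8 $/kg; max service T ≥ 155 °C. Survivors: alloy steel, low-carbon steel.
Convert each candidate to consistent units, then evaluate M:
  alloy steel: σ_y = 614.0 MPa, ρ = 7849 kg/m³
  low-carbon steel: σ_y = 206.0 MPa, ρ = 7820 kg/m³
  alloy steel: M = 9.20×10⁻³
  low-carbon steel: M = 4.46×10⁻³
Alloy steel has the largest M.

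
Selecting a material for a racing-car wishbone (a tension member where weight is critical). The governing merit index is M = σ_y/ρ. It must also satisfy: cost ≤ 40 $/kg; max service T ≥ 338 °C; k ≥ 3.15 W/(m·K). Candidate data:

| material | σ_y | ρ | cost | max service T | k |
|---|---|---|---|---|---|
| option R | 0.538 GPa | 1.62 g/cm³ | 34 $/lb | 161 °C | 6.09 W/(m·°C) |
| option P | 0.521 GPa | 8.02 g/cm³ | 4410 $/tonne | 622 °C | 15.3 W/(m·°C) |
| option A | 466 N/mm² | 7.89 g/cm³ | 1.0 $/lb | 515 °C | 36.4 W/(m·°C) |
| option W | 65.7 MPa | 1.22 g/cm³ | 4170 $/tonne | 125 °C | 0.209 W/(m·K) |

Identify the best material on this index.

option P

Screen on constraints: cost ≤ 40 $/kg; max service T ≥ 338 °C; k ≥ 3.15 W/(m·K). Survivors: option P, option A.
After converting to SI:
  option P: σ_y = 521.0 MPa, ρ = 8020 kg/m³
  option A: σ_y = 466.0 MPa, ρ = 7890 kg/m³
  option P: M = 65.0 kN·m/kg
  option A: M = 59.1 kN·m/kg
Option P has the largest M.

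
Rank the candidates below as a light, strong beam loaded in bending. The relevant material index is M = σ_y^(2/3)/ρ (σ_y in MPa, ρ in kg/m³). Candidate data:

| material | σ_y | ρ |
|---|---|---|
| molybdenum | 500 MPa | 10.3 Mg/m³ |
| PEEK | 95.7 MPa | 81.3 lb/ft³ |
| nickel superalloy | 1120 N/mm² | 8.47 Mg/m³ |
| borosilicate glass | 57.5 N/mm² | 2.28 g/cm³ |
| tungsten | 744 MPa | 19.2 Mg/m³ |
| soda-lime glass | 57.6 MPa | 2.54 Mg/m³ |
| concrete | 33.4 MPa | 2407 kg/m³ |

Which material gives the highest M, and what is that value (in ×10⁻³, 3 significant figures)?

After converting to SI:
  molybdenum: σ_y = 500.0 MPa, ρ = 10300 kg/m³
  PEEK: σ_y = 95.70 MPa, ρ = 1302 kg/m³
  nickel superalloy: σ_y = 1120 MPa, ρ = 8470 kg/m³
  borosilicate glass: σ_y = 57.50 MPa, ρ = 2280 kg/m³
  tungsten: σ_y = 744.0 MPa, ρ = 19200 kg/m³
  soda-lime glass: σ_y = 57.60 MPa, ρ = 2540 kg/m³
  concrete: σ_y = 33.40 MPa, ρ = 2407 kg/m³
  PEEK: M = 16.1×10⁻³
  nickel superalloy: M = 12.7×10⁻³
  borosilicate glass: M = 6.53×10⁻³
  molybdenum: M = 6.12×10⁻³
  soda-lime glass: M = 5.87×10⁻³
  concrete: M = 4.31×10⁻³
  tungsten: M = 4.28×10⁻³
PEEK ranks first.

PEEK, M = 16.1×10⁻³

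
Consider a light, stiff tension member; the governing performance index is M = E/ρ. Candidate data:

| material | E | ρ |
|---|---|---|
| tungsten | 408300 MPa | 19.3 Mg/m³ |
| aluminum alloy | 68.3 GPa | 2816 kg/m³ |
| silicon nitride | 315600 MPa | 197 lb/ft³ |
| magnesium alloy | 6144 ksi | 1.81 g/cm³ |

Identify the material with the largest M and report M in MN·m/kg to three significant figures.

Convert each candidate to consistent units, then evaluate M:
  tungsten: E = 408.3 GPa, ρ = 19300 kg/m³
  aluminum alloy: E = 68.30 GPa, ρ = 2816 kg/m³
  silicon nitride: E = 315.6 GPa, ρ = 3156 kg/m³
  magnesium alloy: E = 42.36 GPa, ρ = 1810 kg/m³
  silicon nitride: M = 100 MN·m/kg
  aluminum alloy: M = 24.3 MN·m/kg
  magnesium alloy: M = 23.4 MN·m/kg
  tungsten: M = 21.2 MN·m/kg
Silicon nitride ranks first.

silicon nitride, M = 100 MN·m/kg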